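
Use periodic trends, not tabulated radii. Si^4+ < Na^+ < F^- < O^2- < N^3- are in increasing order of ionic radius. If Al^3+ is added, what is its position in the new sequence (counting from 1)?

2

Isoelectronic series (10 e⁻ each). Size is set by nuclear charge: more protons means a smaller ion. Si^4+ (Z=14), Al^3+ (Z=13), Na^+ (Z=11), F^- (Z=9), O^2- (Z=8), N^3- (Z=7).
Putting Al^3+ in gives Si^4+ < Al^3+ < Na^+ < F^- < O^2- < N^3-; it lands at slot 2.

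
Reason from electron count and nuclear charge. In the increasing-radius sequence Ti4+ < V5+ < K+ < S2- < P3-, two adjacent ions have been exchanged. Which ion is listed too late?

Compare adjacent ions: they are isoelectronic (18 e⁻) and V has more protons than Ti (23 vs 22), making V5+ smaller — yet in this increasing list Ti4+ sits before V5+. Nothing else is reversed, so V5+ should move one place to the left.

V5+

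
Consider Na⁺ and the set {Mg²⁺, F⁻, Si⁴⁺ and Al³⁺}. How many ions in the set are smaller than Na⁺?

Each ion has 10 electrons. The ranking follows nuclear charge in reverse — greater Z gives a smaller radius. Si⁴⁺ (Z=14), Al³⁺ (Z=13), Mg²⁺ (Z=12), Na⁺ (Z=11), F⁻ (Z=9).
Relative to Na⁺, the ions that are smaller are Si⁴⁺, Al³⁺, Mg²⁺. Count: 3.

3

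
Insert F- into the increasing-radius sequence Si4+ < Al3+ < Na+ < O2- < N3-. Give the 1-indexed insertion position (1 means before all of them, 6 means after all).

4

Isoelectronic series (10 e⁻ each). Size is set by nuclear charge: more protons means a smaller ion. Si4+ (Z=14), Al3+ (Z=13), Na+ (Z=11), F- (Z=9), O2- (Z=8), N3- (Z=7).
Putting F- in gives Si4+ < Al3+ < Na+ < F- < O2- < N3-; it lands at slot 4.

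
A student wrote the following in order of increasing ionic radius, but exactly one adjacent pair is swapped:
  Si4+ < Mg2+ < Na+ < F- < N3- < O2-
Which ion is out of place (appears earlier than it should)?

N3-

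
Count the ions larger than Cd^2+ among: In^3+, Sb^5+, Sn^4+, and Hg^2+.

Tabulating Z and e⁻: Sb^5+ has 46 e⁻ (Z=51), Sn^4+ has 46 e⁻ (Z=50), In^3+ has 46 e⁻ (Z=49), Cd^2+ has 46 e⁻ (Z=48), Hg^2+ has 78 e⁻ (Z=80). Sb^5+ < Sn^4+ (isoelectronic, higher Z=51 is smaller); Sn^4+ < In^3+ (isoelectronic, higher Z=50 is smaller); In^3+ < Cd^2+ (isoelectronic, higher Z=49 is smaller); Cd^2+ < Hg^2+ (same group, period 5 vs 6).
Relative to Cd^2+, the ions that are larger are Hg^2+. Count: 1.

1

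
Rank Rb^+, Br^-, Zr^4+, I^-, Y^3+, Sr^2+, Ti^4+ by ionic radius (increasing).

Tabulating Z and e⁻: Ti^4+ (Z=22, 18 e⁻), Zr^4+ (Z=40, 36 e⁻), Y^3+ (Z=39, 36 e⁻), Sr^2+ (Z=38, 36 e⁻), Rb^+ (Z=37, 36 e⁻), Br^- (Z=35, 36 e⁻), I^- (Z=53, 54 e⁻). Ti^4+ < Zr^4+ (same group, period 4 vs 5); Zr^4+ < Y^3+ (isoelectronic, higher Z=40 is smaller); Y^3+ < Sr^2+ (isoelectronic, higher Z=39 is smaller); Sr^2+ < Rb^+ (both 36 e⁻, Z=38>37); Rb^+ < Br^- (isoelectronic, higher Z=37 is smaller); Br^- < I^- (same group, 1 shell fewer).

Ti^4+ < Zr^4+ < Y^3+ < Sr^2+ < Rb^+ < Br^- < I^-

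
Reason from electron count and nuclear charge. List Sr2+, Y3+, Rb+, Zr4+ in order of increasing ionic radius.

Zr4+ < Y3+ < Sr2+ < Rb+

Each ion has 36 electrons. The ranking follows nuclear charge in reverse — greater Z gives a smaller radius. Zr4+ (Z=40), Y3+ (Z=39), Sr2+ (Z=38), Rb+ (Z=37).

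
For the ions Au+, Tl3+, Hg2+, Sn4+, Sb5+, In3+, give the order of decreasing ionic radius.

Au+ > Hg2+ > Tl3+ > In3+ > Sn4+ > Sb5+

Sb5+: 46 e⁻, Z=51, Sn4+: 46 e⁻, Z=50, In3+: 46 e⁻, Z=49, Tl3+: 78 e⁻, Z=81, Hg2+: 78 e⁻, Z=80, Au+: 78 e⁻, Z=79. Sb5+ < Sn4+ (isoelectronic, higher Z=51 is smaller); Sn4+ < In3+ (isoelectronic, higher Z=50 is smaller); In3+ < Tl3+ (same group, period 5 vs 6); Tl3+ < Hg2+ (both 78 e⁻, Z=81>80); Hg2+ < Au+ (both 78 e⁻, Z=80>79).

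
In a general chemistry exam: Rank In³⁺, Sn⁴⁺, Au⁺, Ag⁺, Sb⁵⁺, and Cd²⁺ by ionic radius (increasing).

Sb⁵⁺ < Sn⁴⁺ < In³⁺ < Cd²⁺ < Ag⁺ < Au⁺

Electron counts and nuclear charges: Sb⁵⁺: 46 e⁻, Z=51, Sn⁴⁺: 46 e⁻, Z=50, In³⁺: 46 e⁻, Z=49, Cd²⁺: 46 e⁻, Z=48, Ag⁺: 46 e⁻, Z=47, Au⁺: 78 e⁻, Z=79. Sb⁵⁺ < Sn⁴⁺ (both 46 e⁻, Z=51>50); Sn⁴⁺ < In³⁺ (both 46 e⁻, Z=50>49); In³⁺ < Cd²⁺ (both 46 e⁻, Z=49>48); Cd²⁺ < Ag⁺ (both 46 e⁻, Z=48>47); Ag⁺ < Au⁺ (same group, period 5 vs 6).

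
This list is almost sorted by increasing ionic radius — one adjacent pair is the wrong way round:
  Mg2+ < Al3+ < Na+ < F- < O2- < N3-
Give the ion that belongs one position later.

Check each adjacent pair. Mg2+ and Al3+ are reversed: both have 10 electrons but Z(Al)=13 > Z(Mg)=12, so Al3+ should be the smaller of the two. No other neighbouring pair contradicts the periodic trends, so Mg2+ is the ion listed too early.

Mg2+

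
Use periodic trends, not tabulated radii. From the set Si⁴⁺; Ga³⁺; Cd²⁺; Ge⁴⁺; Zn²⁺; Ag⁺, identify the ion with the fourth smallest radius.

Zn²⁺

Si⁴⁺ has 10 e⁻ (Z=14), Ge⁴⁺ has 28 e⁻ (Z=32), Ga³⁺ has 28 e⁻ (Z=31), Zn²⁺ has 28 e⁻ (Z=30), Cd²⁺ has 46 e⁻ (Z=48), Ag⁺ has 46 e⁻ (Z=47). Si⁴⁺ < Ge⁴⁺ (same group, period 3 vs 4); Ge⁴⁺ < Ga³⁺ (isoelectronic, higher Z=32 is smaller); Ga³⁺ < Zn²⁺ (isoelectronic, higher Z=31 is smaller); Zn²⁺ < Cd²⁺ (same group, period 4 vs 5); Cd²⁺ < Ag⁺ (both 46 e⁻, Z=48>47).
Ordering: Si⁴⁺ < Ge⁴⁺ < Ga³⁺ < Zn²⁺ < Cd²⁺ < Ag⁺. The fourth smallest is Zn²⁺.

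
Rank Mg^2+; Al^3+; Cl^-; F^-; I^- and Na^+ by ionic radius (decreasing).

First list Z and electron count for each: Al^3+ has 10 e⁻ (Z=13), Mg^2+ has 10 e⁻ (Z=12), Na^+ has 10 e⁻ (Z=11), F^- has 10 e⁻ (Z=9), Cl^- has 18 e⁻ (Z=17), I^- has 54 e⁻ (Z=53). Al^3+ < Mg^2+ (both 10 e⁻, Z=13>12); Mg^2+ < Na^+ (isoelectronic, higher Z=12 is smaller); Na^+ < F^- (isoelectronic, higher Z=11 is smaller); F^- < Cl^- (same group, 1 shell fewer); Cl^- < I^- (same group, 2 shells fewer).

I^- > Cl^- > F^- > Na^+ > Mg^2+ > Al^3+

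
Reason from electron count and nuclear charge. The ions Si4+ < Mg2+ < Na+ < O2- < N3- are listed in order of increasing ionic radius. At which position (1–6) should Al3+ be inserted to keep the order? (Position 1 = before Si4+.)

Each ion has 10 electrons. The ranking follows nuclear charge in reverse — greater Z gives a smaller radius. Si4+ (Z=14), Al3+ (Z=13), Mg2+ (Z=12), Na+ (Z=11), O2- (Z=8), N3- (Z=7).
With Al3+ included the full order is Si4+ < Al3+ < Mg2+ < Na+ < O2- < N3-, so it takes position 2.

2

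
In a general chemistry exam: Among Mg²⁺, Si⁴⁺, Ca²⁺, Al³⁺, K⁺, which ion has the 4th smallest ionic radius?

Work out protons and electrons: Si⁴⁺: 10 e⁻, Z=14, Al³⁺: 10 e⁻, Z=13, Mg²⁺: 10 e⁻, Z=12, Ca²⁺: 18 e⁻, Z=20, K⁺: 18 e⁻, Z=19. Si⁴⁺ < Al³⁺ (isoelectronic, higher Z=14 is smaller); Al³⁺ < Mg²⁺ (both 10 e⁻, Z=13>12); Mg²⁺ < Ca²⁺ (same group, 1 shell fewer); Ca²⁺ < K⁺ (both 18 e⁻, Z=20>19).
That gives Si⁴⁺ < Al³⁺ < Mg²⁺ < Ca²⁺ < K⁺. From the smallest end, number 4 is Ca²⁺.

Ca²⁺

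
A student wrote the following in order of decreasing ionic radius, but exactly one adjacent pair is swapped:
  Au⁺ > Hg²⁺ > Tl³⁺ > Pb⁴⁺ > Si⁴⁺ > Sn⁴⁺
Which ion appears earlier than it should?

Si⁴⁺

The pair Si⁴⁺, Sn⁴⁺ is the wrong way round — Si⁴⁺ and Sn⁴⁺ are in one column with the same charge; the lighter period-3 ion has 2 fewer shells and is smaller. All other adjacent pairs agree with periodic trends, so Si⁴⁺ is the misplaced ion.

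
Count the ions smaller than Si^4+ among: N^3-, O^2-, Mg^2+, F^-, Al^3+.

0

Each ion has 10 electrons. The ranking follows nuclear charge in reverse — greater Z gives a smaller radius. Si^4+ (Z=14), Al^3+ (Z=13), Mg^2+ (Z=12), F^- (Z=9), O^2- (Z=8), N^3- (Z=7).
Ordering all of them (including Si^4+) by radius gives Si^4+ < Al^3+ < Mg^2+ < F^- < O^2- < N^3-. So 0 are smaller.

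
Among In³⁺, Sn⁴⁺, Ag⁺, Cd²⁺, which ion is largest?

Ag⁺

All of these have 46 electrons (isoelectronic). With the same electron cloud, the ion with the most protons pulls it in tightest. Nuclear charges: Sn⁴⁺ (Z=50), In³⁺ (Z=49), Cd²⁺ (Z=48), Ag⁺ (Z=47). Highest Z is smallest.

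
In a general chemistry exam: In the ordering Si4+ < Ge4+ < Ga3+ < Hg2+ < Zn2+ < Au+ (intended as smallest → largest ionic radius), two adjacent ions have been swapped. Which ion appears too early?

Compare adjacent ions: same group and charge — period 4 sits above period 6, so Zn2+ is smaller — yet in this increasing list Hg2+ sits before Zn2+. Nothing else is reversed, so Hg2+ should move one place to the right.

Hg2+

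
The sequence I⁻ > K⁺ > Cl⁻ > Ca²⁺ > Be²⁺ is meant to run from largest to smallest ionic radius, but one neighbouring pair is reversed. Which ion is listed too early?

K⁺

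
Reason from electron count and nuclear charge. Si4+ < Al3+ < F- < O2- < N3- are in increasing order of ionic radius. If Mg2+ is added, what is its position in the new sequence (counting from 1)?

Isoelectronic series (10 e⁻ each). Size is set by nuclear charge: more protons means a smaller ion. Si4+ (Z=14), Al3+ (Z=13), Mg2+ (Z=12), F- (Z=9), O2- (Z=8), N3- (Z=7).
The complete sequence is Si4+ < Al3+ < Mg2+ < F- < O2- < N3-. Mg2+ sits at position 3.

3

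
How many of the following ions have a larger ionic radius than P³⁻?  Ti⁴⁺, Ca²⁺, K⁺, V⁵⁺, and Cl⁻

Each ion has 18 electrons. The ranking follows nuclear charge in reverse — greater Z gives a smaller radius. V⁵⁺ (Z=23), Ti⁴⁺ (Z=22), Ca²⁺ (Z=20), K⁺ (Z=19), Cl⁻ (Z=17), P³⁻ (Z=15).
Placing each against P³⁻: smaller — V⁵⁺, Ti⁴⁺, Ca²⁺, K⁺, Cl⁻; larger — none. So 0 are larger.

0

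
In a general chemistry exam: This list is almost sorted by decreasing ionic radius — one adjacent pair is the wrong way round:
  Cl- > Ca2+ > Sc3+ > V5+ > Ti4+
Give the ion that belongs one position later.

V5+

Check each adjacent pair. V5+ and Ti4+ are reversed: they are isoelectronic (18 e⁻) and V has more protons than Ti (23 vs 22), making V5+ smaller. No other neighbouring pair contradicts the periodic trends, so V5+ is the ion listed too early.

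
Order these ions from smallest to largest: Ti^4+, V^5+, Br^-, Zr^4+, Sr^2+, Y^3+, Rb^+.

V^5+ < Ti^4+ < Zr^4+ < Y^3+ < Sr^2+ < Rb^+ < Br^-

Tabulating Z and e⁻: V^5+ has 18 e⁻ (Z=23), Ti^4+ has 18 e⁻ (Z=22), Zr^4+ has 36 e⁻ (Z=40), Y^3+ has 36 e⁻ (Z=39), Sr^2+ has 36 e⁻ (Z=38), Rb^+ has 36 e⁻ (Z=37), Br^- has 36 e⁻ (Z=35). V^5+ < Ti^4+ (isoelectronic, higher Z=23 is smaller); Ti^4+ < Zr^4+ (same group, 1 shell fewer); Zr^4+ < Y^3+ (isoelectronic, higher Z=40 is smaller); Y^3+ < Sr^2+ (both 36 e⁻, Z=39>38); Sr^2+ < Rb^+ (isoelectronic, higher Z=38 is smaller); Rb^+ < Br^- (isoelectronic, higher Z=37 is smaller).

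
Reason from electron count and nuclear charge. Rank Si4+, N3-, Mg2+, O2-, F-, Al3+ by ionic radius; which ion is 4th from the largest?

Isoelectronic series (10 e⁻ each). Size is set by nuclear charge: more protons means a smaller ion. Si4+ (Z=14), Al3+ (Z=13), Mg2+ (Z=12), F- (Z=9), O2- (Z=8), N3- (Z=7).
Ordering: Si4+ < Al3+ < Mg2+ < F- < O2- < N3-. The 4th largest is Mg2+.

Mg2+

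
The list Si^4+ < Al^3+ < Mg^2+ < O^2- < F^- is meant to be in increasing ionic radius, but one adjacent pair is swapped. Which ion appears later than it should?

F^-

The pair O^2-, F^- is the wrong way round — both have 10 electrons but Z(F)=9 > Z(O)=8, so F^- should be the smaller of the two. All other adjacent pairs agree with periodic trends, so F^- is the misplaced ion.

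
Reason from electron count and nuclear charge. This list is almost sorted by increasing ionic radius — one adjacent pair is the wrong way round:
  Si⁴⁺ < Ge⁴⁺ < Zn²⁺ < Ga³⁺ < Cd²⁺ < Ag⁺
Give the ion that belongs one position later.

Check each adjacent pair. Zn²⁺ and Ga³⁺ are reversed: Ga³⁺ and Zn²⁺ share 28 electrons; the higher nuclear charge on Ga (Z=31) contracts it more, so Ga³⁺ < Zn²⁺. No other neighbouring pair contradicts the periodic trends, so Zn²⁺ is the ion listed too early.

Zn²⁺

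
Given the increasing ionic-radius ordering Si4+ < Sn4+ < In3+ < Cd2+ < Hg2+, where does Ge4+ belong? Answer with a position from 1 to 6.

Tabulating Z and e⁻: Si4+ (Z=14, 10 e⁻), Ge4+ (Z=32, 28 e⁻), Sn4+ (Z=50, 46 e⁻), In3+ (Z=49, 46 e⁻), Cd2+ (Z=48, 46 e⁻), Hg2+ (Z=80, 78 e⁻). Si4+ < Ge4+ (same group, period 3 vs 4); Ge4+ < Sn4+ (same group, period 4 vs 5); Sn4+ < In3+ (isoelectronic, higher Z=50 is smaller); In3+ < Cd2+ (both 46 e⁻, Z=49>48); Cd2+ < Hg2+ (same group, period 5 vs 6).
Putting Ge4+ in gives Si4+ < Ge4+ < Sn4+ < In3+ < Cd2+ < Hg2+; it lands at slot 2.

2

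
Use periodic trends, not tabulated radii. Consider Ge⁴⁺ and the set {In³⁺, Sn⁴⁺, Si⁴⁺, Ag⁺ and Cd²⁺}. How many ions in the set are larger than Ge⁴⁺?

4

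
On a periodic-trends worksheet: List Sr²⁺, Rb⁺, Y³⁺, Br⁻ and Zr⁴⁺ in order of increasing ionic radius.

Zr⁴⁺ < Y³⁺ < Sr²⁺ < Rb⁺ < Br⁻

These species are isoelectronic with 36 electrons. The only difference is the number of protons: Zr⁴⁺ (Z=40), Y³⁺ (Z=39), Sr²⁺ (Z=38), Rb⁺ (Z=37), Br⁻ (Z=35). The strongest nuclear pull (Zr⁴⁺) gives the smallest ion.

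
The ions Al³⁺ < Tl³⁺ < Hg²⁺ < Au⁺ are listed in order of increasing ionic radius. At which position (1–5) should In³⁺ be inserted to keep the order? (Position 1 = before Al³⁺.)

Work out protons and electrons: Al³⁺: 10 e⁻, Z=13, In³⁺: 46 e⁻, Z=49, Tl³⁺: 78 e⁻, Z=81, Hg²⁺: 78 e⁻, Z=80, Au⁺: 78 e⁻, Z=79. Al³⁺ < In³⁺ (same group, period 3 vs 5); In³⁺ < Tl³⁺ (same group, period 5 vs 6); Tl³⁺ < Hg²⁺ (isoelectronic, higher Z=81 is smaller); Hg²⁺ < Au⁺ (isoelectronic, higher Z=80 is smaller).
Putting In³⁺ in gives Al³⁺ < In³⁺ < Tl³⁺ < Hg²⁺ < Au⁺; it lands at slot 2.

2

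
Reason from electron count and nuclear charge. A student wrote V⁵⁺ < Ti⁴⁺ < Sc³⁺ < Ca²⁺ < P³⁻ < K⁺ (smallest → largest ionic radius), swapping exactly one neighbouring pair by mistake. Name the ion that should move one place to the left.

Check each adjacent pair. P³⁻ and K⁺ are reversed: K⁺ and P³⁻ share 18 electrons; the higher nuclear charge on K (Z=19) contracts it more, so K⁺ < P³⁻. No other neighbouring pair contradicts the periodic trends, so K⁺ is the ion listed too late.

K⁺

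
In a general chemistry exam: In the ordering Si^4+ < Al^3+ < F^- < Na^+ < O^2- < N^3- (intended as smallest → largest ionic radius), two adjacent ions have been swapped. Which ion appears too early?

F^-

Scanning neighbour by neighbour, only F^-/Na^+ violates a trend: Na^+ and F^- share 10 electrons; the higher nuclear charge on Na (Z=11) contracts it more, so Na^+ < F^-. That makes F^- the one sitting a position early relative to where it belongs.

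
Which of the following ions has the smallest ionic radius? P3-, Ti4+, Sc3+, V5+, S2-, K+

V5+

Isoelectronic series (18 e⁻ each). Size is set by nuclear charge: more protons means a smaller ion. V5+ (Z=23), Ti4+ (Z=22), Sc3+ (Z=21), K+ (Z=19), S2- (Z=16), P3- (Z=15).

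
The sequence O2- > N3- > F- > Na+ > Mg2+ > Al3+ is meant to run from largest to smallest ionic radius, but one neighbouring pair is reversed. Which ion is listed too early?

Check each adjacent pair. O2- and N3- are reversed: they are isoelectronic (10 e⁻) and O has more protons than N (8 vs 7), making O2- smaller. No other neighbouring pair contradicts the periodic trends, so O2- is the ion listed too early.

O2-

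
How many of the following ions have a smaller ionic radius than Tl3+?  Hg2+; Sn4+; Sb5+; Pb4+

3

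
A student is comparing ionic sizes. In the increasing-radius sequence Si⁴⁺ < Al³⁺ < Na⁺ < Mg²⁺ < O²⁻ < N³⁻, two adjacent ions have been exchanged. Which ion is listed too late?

The pair Na⁺, Mg²⁺ is the wrong way round — they are isoelectronic (10 e⁻) and Mg has more protons than Na (12 vs 11), making Mg²⁺ smaller. All other adjacent pairs agree with periodic trends, so Mg²⁺ is the misplaced ion.

Mg²⁺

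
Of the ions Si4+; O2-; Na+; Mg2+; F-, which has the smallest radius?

Si4+

All of these have 10 electrons (isoelectronic). With the same electron cloud, the ion with the most protons pulls it in tightest. Nuclear charges: Si4+ (Z=14), Mg2+ (Z=12), Na+ (Z=11), F- (Z=9), O2- (Z=8). Highest Z is smallest.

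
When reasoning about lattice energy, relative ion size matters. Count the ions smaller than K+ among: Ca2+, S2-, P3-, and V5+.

These species are isoelectronic with 18 electrons. The only difference is the number of protons: V5+ (Z=23), Ca2+ (Z=20), K+ (Z=19), S2- (Z=16), P3- (Z=15). The strongest nuclear pull (V5+) gives the smallest ion.
Overall: V5+ < Ca2+ < K+ < S2- < P3-. K+ has 2 below it and 2 above. So 2 are smaller.

2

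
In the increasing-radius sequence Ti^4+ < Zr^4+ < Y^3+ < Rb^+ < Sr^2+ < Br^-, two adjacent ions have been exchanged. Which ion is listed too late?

Check each adjacent pair. Rb^+ and Sr^2+ are reversed: Sr^2+ and Rb^+ share 36 electrons; the higher nuclear charge on Sr (Z=38) contracts it more, so Sr^2+ < Rb^+. No other neighbouring pair contradicts the periodic trends, so Sr^2+ is the ion listed too late.

Sr^2+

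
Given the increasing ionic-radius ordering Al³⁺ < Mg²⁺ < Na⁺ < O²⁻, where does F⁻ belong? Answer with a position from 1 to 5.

4

These species are isoelectronic with 10 electrons. The only difference is the number of protons: Al³⁺ (Z=13), Mg²⁺ (Z=12), Na⁺ (Z=11), F⁻ (Z=9), O²⁻ (Z=8). The strongest nuclear pull (Al³⁺) gives the smallest ion.
With F⁻ included the full order is Al³⁺ < Mg²⁺ < Na⁺ < F⁻ < O²⁻, so it takes position 4.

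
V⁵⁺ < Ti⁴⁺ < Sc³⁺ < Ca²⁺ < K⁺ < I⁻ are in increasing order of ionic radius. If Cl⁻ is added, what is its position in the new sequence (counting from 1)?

6

Electron counts and nuclear charges: V⁵⁺ (Z=23, 18 e⁻), Ti⁴⁺ (Z=22, 18 e⁻), Sc³⁺ (Z=21, 18 e⁻), Ca²⁺ (Z=20, 18 e⁻), K⁺ (Z=19, 18 e⁻), Cl⁻ (Z=17, 18 e⁻), I⁻ (Z=53, 54 e⁻). V⁵⁺ < Ti⁴⁺ (isoelectronic, higher Z=23 is smaller); Ti⁴⁺ < Sc³⁺ (isoelectronic, higher Z=22 is smaller); Sc³⁺ < Ca²⁺ (isoelectronic, higher Z=21 is smaller); Ca²⁺ < K⁺ (isoelectronic, higher Z=20 is smaller); K⁺ < Cl⁻ (both 18 e⁻, Z=19>17); Cl⁻ < I⁻ (same group, period 3 vs 5).
The complete sequence is V⁵⁺ < Ti⁴⁺ < Sc³⁺ < Ca²⁺ < K⁺ < Cl⁻ < I⁻. Cl⁻ sits at position 6.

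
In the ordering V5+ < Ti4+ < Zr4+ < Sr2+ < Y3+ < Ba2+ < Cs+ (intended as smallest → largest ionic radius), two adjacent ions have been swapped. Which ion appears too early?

Check each adjacent pair. Sr2+ and Y3+ are reversed: they are isoelectronic (36 e⁻) and Y has more protons than Sr (39 vs 38), making Y3+ smaller. No other neighbouring pair contradicts the periodic trends, so Sr2+ is the ion listed too early.

Sr2+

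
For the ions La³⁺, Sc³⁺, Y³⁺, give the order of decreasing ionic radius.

These ions sit in one column with identical charge. Each step down the periodic table adds a principal shell, increasing the radius.

La³⁺ > Y³⁺ > Sc³⁺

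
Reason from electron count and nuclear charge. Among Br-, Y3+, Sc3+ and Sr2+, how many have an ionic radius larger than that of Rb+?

1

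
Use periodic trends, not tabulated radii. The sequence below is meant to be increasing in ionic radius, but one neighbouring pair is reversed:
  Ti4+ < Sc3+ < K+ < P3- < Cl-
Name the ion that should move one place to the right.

P3-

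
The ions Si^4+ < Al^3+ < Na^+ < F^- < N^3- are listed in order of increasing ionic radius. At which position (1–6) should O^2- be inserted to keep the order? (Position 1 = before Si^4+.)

All of these have 10 electrons (isoelectronic). With the same electron cloud, the ion with the most protons pulls it in tightest. Nuclear charges: Si^4+ (Z=14), Al^3+ (Z=13), Na^+ (Z=11), F^- (Z=9), O^2- (Z=8), N^3- (Z=7). Highest Z is smallest.
Merged order: Si^4+ < Al^3+ < Na^+ < F^- < O^2- < N^3- — O^2- is number 5.

5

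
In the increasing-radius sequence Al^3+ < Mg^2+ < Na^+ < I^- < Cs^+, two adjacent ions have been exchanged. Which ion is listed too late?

Compare adjacent ions: they are isoelectronic (54 e⁻) and Cs has more protons than I (55 vs 53), making Cs^+ smaller — yet in this increasing list I^- sits before Cs^+. Nothing else is reversed, so Cs^+ should move one place to the left.

Cs^+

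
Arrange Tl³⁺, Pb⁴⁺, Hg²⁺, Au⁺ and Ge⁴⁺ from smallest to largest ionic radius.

First list Z and electron count for each: Ge⁴⁺: 28 e⁻, Z=32, Pb⁴⁺: 78 e⁻, Z=82, Tl³⁺: 78 e⁻, Z=81, Hg²⁺: 78 e⁻, Z=80, Au⁺: 78 e⁻, Z=79. Ge⁴⁺ < Pb⁴⁺ (same group, period 4 vs 6); Pb⁴⁺ < Tl³⁺ (isoelectronic, higher Z=82 is smaller); Tl³⁺ < Hg²⁺ (both 78 e⁻, Z=81>80); Hg²⁺ < Au⁺ (both 78 e⁻, Z=80>79).

Ge⁴⁺ < Pb⁴⁺ < Tl³⁺ < Hg²⁺ < Au⁺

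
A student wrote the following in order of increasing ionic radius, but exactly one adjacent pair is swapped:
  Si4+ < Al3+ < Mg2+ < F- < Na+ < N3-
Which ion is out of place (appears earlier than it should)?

F-

Compare adjacent ions: Na+ and F- share 10 electrons; the higher nuclear charge on Na (Z=11) contracts it more, so Na+ < F- — yet in this increasing list F- sits before Na+. Nothing else is reversed, so F- should move one place to the right.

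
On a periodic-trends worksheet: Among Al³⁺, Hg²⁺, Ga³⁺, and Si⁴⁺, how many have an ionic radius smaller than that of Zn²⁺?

3

First list Z and electron count for each: Si⁴⁺ (Z=14, 10 e⁻), Al³⁺ (Z=13, 10 e⁻), Ga³⁺ (Z=31, 28 e⁻), Zn²⁺ (Z=30, 28 e⁻), Hg²⁺ (Z=80, 78 e⁻). Si⁴⁺ < Al³⁺ (both 10 e⁻, Z=14>13); Al³⁺ < Ga³⁺ (same group, period 3 vs 4); Ga³⁺ < Zn²⁺ (isoelectronic, higher Z=31 is smaller); Zn²⁺ < Hg²⁺ (same group, period 4 vs 6).
Relative to Zn²⁺, the ions that are smaller are Si⁴⁺, Al³⁺, Ga³⁺. That's 3.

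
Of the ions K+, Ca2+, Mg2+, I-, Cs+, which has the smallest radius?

Mg2+: 10 e⁻, Z=12, Ca2+: 18 e⁻, Z=20, K+: 18 e⁻, Z=19, Cs+: 54 e⁻, Z=55, I-: 54 e⁻, Z=53. Mg2+ < Ca2+ (same group, period 3 vs 4); Ca2+ < K+ (isoelectronic, higher Z=20 is smaller); K+ < Cs+ (same group, period 4 vs 6); Cs+ < I- (both 54 e⁻, Z=55>53).

Mg2+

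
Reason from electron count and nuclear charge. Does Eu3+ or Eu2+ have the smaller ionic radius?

These are all Eu ions. Removing more electrons (higher positive charge) pulls the remaining electrons in closer, so Eu3+ is smallest and Eu2+ is largest.

Eu3+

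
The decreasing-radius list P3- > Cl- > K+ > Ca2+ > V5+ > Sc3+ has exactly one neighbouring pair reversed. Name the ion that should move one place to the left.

The pair V5+, Sc3+ is the wrong way round — both have 18 electrons but Z(V)=23 > Z(Sc)=21, so V5+ should be the smaller of the two. All other adjacent pairs agree with periodic trends, so Sc3+ is the misplaced ion.

Sc3+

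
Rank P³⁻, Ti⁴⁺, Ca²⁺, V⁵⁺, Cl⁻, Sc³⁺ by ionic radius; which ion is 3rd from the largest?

Isoelectronic series (18 e⁻ each). Size is set by nuclear charge: more protons means a smaller ion. V⁵⁺ (Z=23), Ti⁴⁺ (Z=22), Sc³⁺ (Z=21), Ca²⁺ (Z=20), Cl⁻ (Z=17), P³⁻ (Z=15).
Full ascending order: V⁵⁺ < Ti⁴⁺ < Sc³⁺ < Ca²⁺ < Cl⁻ < P³⁻. Counting from the largest, position 3 is Ca²⁺.

Ca²⁺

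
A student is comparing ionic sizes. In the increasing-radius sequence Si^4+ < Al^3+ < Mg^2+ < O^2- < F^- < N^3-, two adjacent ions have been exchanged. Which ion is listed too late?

F^-

Scanning neighbour by neighbour, only O^2-/F^- violates a trend: F^- and O^2- share 10 electrons; the higher nuclear charge on F (Z=9) contracts it more, so F^- < O^2-. That makes F^- the one sitting a position late relative to where it belongs.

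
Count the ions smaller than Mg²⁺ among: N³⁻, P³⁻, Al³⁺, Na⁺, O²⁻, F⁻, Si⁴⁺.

2

Si⁴⁺: 10 e⁻, Z=14, Al³⁺: 10 e⁻, Z=13, Mg²⁺: 10 e⁻, Z=12, Na⁺: 10 e⁻, Z=11, F⁻: 10 e⁻, Z=9, O²⁻: 10 e⁻, Z=8, N³⁻: 10 e⁻, Z=7, P³⁻: 18 e⁻, Z=15. Si⁴⁺ < Al³⁺ (both 10 e⁻, Z=14>13); Al³⁺ < Mg²⁺ (isoelectronic, higher Z=13 is smaller); Mg²⁺ < Na⁺ (isoelectronic, higher Z=12 is smaller); Na⁺ < F⁻ (isoelectronic, higher Z=11 is smaller); F⁻ < O²⁻ (isoelectronic, higher Z=9 is smaller); O²⁻ < N³⁻ (both 10 e⁻, Z=8>7); N³⁻ < P³⁻ (same group, 1 shell fewer).
Relative to Mg²⁺, the ions that are smaller are Si⁴⁺, Al³⁺. So 2 are smaller.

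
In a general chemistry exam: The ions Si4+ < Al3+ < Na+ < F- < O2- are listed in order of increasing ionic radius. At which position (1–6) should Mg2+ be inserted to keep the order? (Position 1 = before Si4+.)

3

These species are isoelectronic with 10 electrons. The only difference is the number of protons: Si4+ (Z=14), Al3+ (Z=13), Mg2+ (Z=12), Na+ (Z=11), F- (Z=9), O2- (Z=8). The strongest nuclear pull (Si4+) gives the smallest ion.
Putting Mg2+ in gives Si4+ < Al3+ < Mg2+ < Na+ < F- < O2-; it lands at slot 3.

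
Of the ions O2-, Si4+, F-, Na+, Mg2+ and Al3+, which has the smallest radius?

Si4+

Isoelectronic series (10 e⁻ each). Size is set by nuclear charge: more protons means a smaller ion. Si4+ (Z=14), Al3+ (Z=13), Mg2+ (Z=12), Na+ (Z=11), F- (Z=9), O2- (Z=8).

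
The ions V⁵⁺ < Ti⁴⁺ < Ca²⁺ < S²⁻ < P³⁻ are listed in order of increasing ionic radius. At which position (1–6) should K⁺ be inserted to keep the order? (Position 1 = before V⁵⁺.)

These species are isoelectronic with 18 electrons. The only difference is the number of protons: V⁵⁺ (Z=23), Ti⁴⁺ (Z=22), Ca²⁺ (Z=20), K⁺ (Z=19), S²⁻ (Z=16), P³⁻ (Z=15). The strongest nuclear pull (V⁵⁺) gives the smallest ion.
The complete sequence is V⁵⁺ < Ti⁴⁺ < Ca²⁺ < K⁺ < S²⁻ < P³⁻. K⁺ sits at position 4.

4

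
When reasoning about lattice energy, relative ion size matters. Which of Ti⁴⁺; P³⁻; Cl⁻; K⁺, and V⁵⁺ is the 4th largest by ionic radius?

Ti⁴⁺

These species are isoelectronic with 18 electrons. The only difference is the number of protons: V⁵⁺ (Z=23), Ti⁴⁺ (Z=22), K⁺ (Z=19), Cl⁻ (Z=17), P³⁻ (Z=15). The strongest nuclear pull (V⁵⁺) gives the smallest ion.
So the order is V⁵⁺ < Ti⁴⁺ < K⁺ < Cl⁻ < P³⁻; the 4th-largest ion is Ti⁴⁺.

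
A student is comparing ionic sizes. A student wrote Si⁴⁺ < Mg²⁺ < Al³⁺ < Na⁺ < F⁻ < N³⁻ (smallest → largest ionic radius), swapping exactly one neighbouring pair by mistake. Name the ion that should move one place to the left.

Al³⁺

Compare adjacent ions: both have 10 electrons but Z(Al)=13 > Z(Mg)=12, so Al³⁺ should be the smaller of the two — yet in this increasing list Mg²⁺ sits before Al³⁺. Nothing else is reversed, so Al³⁺ should move one place to the left.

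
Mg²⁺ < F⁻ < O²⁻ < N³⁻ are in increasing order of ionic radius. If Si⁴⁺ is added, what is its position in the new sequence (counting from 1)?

Isoelectronic series (10 e⁻ each). Size is set by nuclear charge: more protons means a smaller ion. Si⁴⁺ (Z=14), Mg²⁺ (Z=12), F⁻ (Z=9), O²⁻ (Z=8), N³⁻ (Z=7).
With Si⁴⁺ included the full order is Si⁴⁺ < Mg²⁺ < F⁻ < O²⁻ < N³⁻, so it takes position 1.

1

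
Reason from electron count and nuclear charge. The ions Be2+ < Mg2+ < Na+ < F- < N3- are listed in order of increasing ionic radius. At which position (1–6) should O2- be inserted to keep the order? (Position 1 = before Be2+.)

5

Work out protons and electrons: Be2+ (Z=4, 2 e⁻), Mg2+ (Z=12, 10 e⁻), Na+ (Z=11, 10 e⁻), F- (Z=9, 10 e⁻), O2- (Z=8, 10 e⁻), N3- (Z=7, 10 e⁻). Be2+ < Mg2+ (same group, period 2 vs 3); Mg2+ < Na+ (isoelectronic, higher Z=12 is smaller); Na+ < F- (isoelectronic, higher Z=11 is smaller); F- < O2- (both 10 e⁻, Z=9>8); O2- < N3- (both 10 e⁻, Z=8>7).
Merged order: Be2+ < Mg2+ < Na+ < F- < O2- < N3- — O2- is number 5.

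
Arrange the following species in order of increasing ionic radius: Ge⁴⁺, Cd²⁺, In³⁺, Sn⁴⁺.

Work out protons and electrons: Ge⁴⁺: 28 e⁻, Z=32, Sn⁴⁺: 46 e⁻, Z=50, In³⁺: 46 e⁻, Z=49, Cd²⁺: 46 e⁻, Z=48. Ge⁴⁺ < Sn⁴⁺ (same group, 1 shell fewer); Sn⁴⁺ < In³⁺ (both 46 e⁻, Z=50>49); In³⁺ < Cd²⁺ (isoelectronic, higher Z=49 is smaller).

Ge⁴⁺ < Sn⁴⁺ < In³⁺ < Cd²⁺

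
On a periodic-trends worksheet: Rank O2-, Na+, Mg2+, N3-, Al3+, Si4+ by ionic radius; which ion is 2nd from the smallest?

Al3+

Isoelectronic series (10 e⁻ each). Size is set by nuclear charge: more protons means a smaller ion. Si4+ (Z=14), Al3+ (Z=13), Mg2+ (Z=12), Na+ (Z=11), O2- (Z=8), N3- (Z=7).
That gives Si4+ < Al3+ < Mg2+ < Na+ < O2- < N3-. From the smallest end, number 2 is Al3+.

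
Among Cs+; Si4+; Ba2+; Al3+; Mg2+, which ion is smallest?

First list Z and electron count for each: Si4+ has 10 e⁻ (Z=14), Al3+ has 10 e⁻ (Z=13), Mg2+ has 10 e⁻ (Z=12), Ba2+ has 54 e⁻ (Z=56), Cs+ has 54 e⁻ (Z=55). Si4+ < Al3+ (isoelectronic, higher Z=14 is smaller); Al3+ < Mg2+ (both 10 e⁻, Z=13>12); Mg2+ < Ba2+ (same group, 3 shells fewer); Ba2+ < Cs+ (isoelectronic, higher Z=56 is smaller).

Si4+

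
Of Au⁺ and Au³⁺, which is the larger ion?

These are all Au ions. Removing more electrons (higher positive charge) pulls the remaining electrons in closer, so Au³⁺ is smallest and Au⁺ is largest.

Au⁺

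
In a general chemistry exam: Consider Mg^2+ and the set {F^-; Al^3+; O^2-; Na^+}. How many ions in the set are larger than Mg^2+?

3

Isoelectronic series (10 e⁻ each). Size is set by nuclear charge: more protons means a smaller ion. Al^3+ (Z=13), Mg^2+ (Z=12), Na^+ (Z=11), F^- (Z=9), O^2- (Z=8).
Overall: Al^3+ < Mg^2+ < Na^+ < F^- < O^2-. Mg^2+ has 1 below it and 3 above. That's 3.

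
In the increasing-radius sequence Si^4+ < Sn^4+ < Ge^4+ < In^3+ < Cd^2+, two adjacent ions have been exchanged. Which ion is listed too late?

Ge^4+

Scanning neighbour by neighbour, only Sn^4+/Ge^4+ violates a trend: same group and charge — period 4 sits above period 5, so Ge^4+ is smaller. That makes Ge^4+ the one sitting a position late relative to where it belongs.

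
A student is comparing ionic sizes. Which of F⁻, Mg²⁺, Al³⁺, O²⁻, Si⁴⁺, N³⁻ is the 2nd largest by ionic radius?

These species are isoelectronic with 10 electrons. The only difference is the number of protons: Si⁴⁺ (Z=14), Al³⁺ (Z=13), Mg²⁺ (Z=12), F⁻ (Z=9), O²⁻ (Z=8), N³⁻ (Z=7). The strongest nuclear pull (Si⁴⁺) gives the smallest ion.
Ordering: Si⁴⁺ < Al³⁺ < Mg²⁺ < F⁻ < O²⁻ < N³⁻. The 2nd largest is O²⁻.

O²⁻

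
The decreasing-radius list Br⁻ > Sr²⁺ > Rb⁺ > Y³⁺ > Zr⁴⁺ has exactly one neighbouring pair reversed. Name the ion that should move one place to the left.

Rb⁺

Check each adjacent pair. Sr²⁺ and Rb⁺ are reversed: both have 36 electrons but Z(Sr)=38 > Z(Rb)=37, so Sr²⁺ should be the smaller of the two. No other neighbouring pair contradicts the periodic trends, so Rb⁺ is the ion listed too late.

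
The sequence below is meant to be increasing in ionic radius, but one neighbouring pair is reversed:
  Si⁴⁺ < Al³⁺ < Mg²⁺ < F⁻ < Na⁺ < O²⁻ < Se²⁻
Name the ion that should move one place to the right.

The pair F⁻, Na⁺ is the wrong way round — Na⁺ and F⁻ share 10 electrons; the higher nuclear charge on Na (Z=11) contracts it more, so Na⁺ < F⁻. All other adjacent pairs agree with periodic trends, so F⁻ is the misplaced ion.

F⁻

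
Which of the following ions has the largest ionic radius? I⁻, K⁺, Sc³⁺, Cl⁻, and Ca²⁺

I⁻

Work out protons and electrons: Sc³⁺ has 18 e⁻ (Z=21), Ca²⁺ has 18 e⁻ (Z=20), K⁺ has 18 e⁻ (Z=19), Cl⁻ has 18 e⁻ (Z=17), I⁻ has 54 e⁻ (Z=53). Sc³⁺ < Ca²⁺ (both 18 e⁻, Z=21>20); Ca²⁺ < K⁺ (both 18 e⁻, Z=20>19); K⁺ < Cl⁻ (both 18 e⁻, Z=19>17); Cl⁻ < I⁻ (same group, period 3 vs 5).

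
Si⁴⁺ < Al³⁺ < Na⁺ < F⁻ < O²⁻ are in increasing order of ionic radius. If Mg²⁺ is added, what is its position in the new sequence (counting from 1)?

Each ion has 10 electrons. The ranking follows nuclear charge in reverse — greater Z gives a smaller radius. Si⁴⁺ (Z=14), Al³⁺ (Z=13), Mg²⁺ (Z=12), Na⁺ (Z=11), F⁻ (Z=9), O²⁻ (Z=8).
Putting Mg²⁺ in gives Si⁴⁺ < Al³⁺ < Mg²⁺ < Na⁺ < F⁻ < O²⁻; it lands at slot 3.

3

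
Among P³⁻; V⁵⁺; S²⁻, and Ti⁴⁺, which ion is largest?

P³⁻

Isoelectronic series (18 e⁻ each). Size is set by nuclear charge: more protons means a smaller ion. V⁵⁺ (Z=23), Ti⁴⁺ (Z=22), S²⁻ (Z=16), P³⁻ (Z=15).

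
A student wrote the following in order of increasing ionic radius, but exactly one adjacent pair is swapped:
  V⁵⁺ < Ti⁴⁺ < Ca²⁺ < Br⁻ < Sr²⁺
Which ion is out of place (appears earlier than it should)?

Br⁻

The pair Br⁻, Sr²⁺ is the wrong way round — both have 36 electrons but Z(Sr)=38 > Z(Br)=35, so Sr²⁺ should be the smaller of the two. All other adjacent pairs agree with periodic trends, so Br⁻ is the misplaced ion.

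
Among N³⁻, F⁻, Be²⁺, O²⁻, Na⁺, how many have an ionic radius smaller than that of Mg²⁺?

1

First list Z and electron count for each: Be²⁺: 2 e⁻, Z=4, Mg²⁺: 10 e⁻, Z=12, Na⁺: 10 e⁻, Z=11, F⁻: 10 e⁻, Z=9, O²⁻: 10 e⁻, Z=8, N³⁻: 10 e⁻, Z=7. Be²⁺ < Mg²⁺ (same group, 1 shell fewer); Mg²⁺ < Na⁺ (both 10 e⁻, Z=12>11); Na⁺ < F⁻ (both 10 e⁻, Z=11>9); F⁻ < O²⁻ (both 10 e⁻, Z=9>8); O²⁻ < N³⁻ (both 10 e⁻, Z=8>7).
Relative to Mg²⁺, the ions that are smaller are Be²⁺. That's 1.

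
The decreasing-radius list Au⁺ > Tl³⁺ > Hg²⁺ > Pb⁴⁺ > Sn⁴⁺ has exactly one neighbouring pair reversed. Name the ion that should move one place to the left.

The pair Tl³⁺, Hg²⁺ is the wrong way round — they are isoelectronic (78 e⁻) and Tl has more protons than Hg (81 vs 80), making Tl³⁺ smaller. All other adjacent pairs agree with periodic trends, so Hg²⁺ is the misplaced ion.

Hg²⁺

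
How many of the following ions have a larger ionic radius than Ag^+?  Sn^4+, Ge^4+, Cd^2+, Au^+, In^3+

Tabulating Z and e⁻: Ge^4+ (Z=32, 28 e⁻), Sn^4+ (Z=50, 46 e⁻), In^3+ (Z=49, 46 e⁻), Cd^2+ (Z=48, 46 e⁻), Ag^+ (Z=47, 46 e⁻), Au^+ (Z=79, 78 e⁻). Ge^4+ < Sn^4+ (same group, period 4 vs 5); Sn^4+ < In^3+ (both 46 e⁻, Z=50>49); In^3+ < Cd^2+ (isoelectronic, higher Z=49 is smaller); Cd^2+ < Ag^+ (isoelectronic, higher Z=48 is smaller); Ag^+ < Au^+ (same group, 1 shell fewer).
Overall: Ge^4+ < Sn^4+ < In^3+ < Cd^2+ < Ag^+ < Au^+. Ag^+ has 4 below it and 1 above. That's 1.

1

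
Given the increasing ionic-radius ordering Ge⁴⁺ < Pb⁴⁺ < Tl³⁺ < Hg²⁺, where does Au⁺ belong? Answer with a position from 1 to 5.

First list Z and electron count for each: Ge⁴⁺ (Z=32, 28 e⁻), Pb⁴⁺ (Z=82, 78 e⁻), Tl³⁺ (Z=81, 78 e⁻), Hg²⁺ (Z=80, 78 e⁻), Au⁺ (Z=79, 78 e⁻). Ge⁴⁺ < Pb⁴⁺ (same group, period 4 vs 6); Pb⁴⁺ < Tl³⁺ (isoelectronic, higher Z=82 is smaller); Tl³⁺ < Hg²⁺ (both 78 e⁻, Z=81>80); Hg²⁺ < Au⁺ (isoelectronic, higher Z=80 is smaller).
With Au⁺ included the full order is Ge⁴⁺ < Pb⁴⁺ < Tl³⁺ < Hg²⁺ < Au⁺, so it takes position 5.

5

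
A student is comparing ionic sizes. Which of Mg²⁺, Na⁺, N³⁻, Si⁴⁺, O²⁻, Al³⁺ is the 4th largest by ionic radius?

Each ion has 10 electrons. The ranking follows nuclear charge in reverse — greater Z gives a smaller radius. Si⁴⁺ (Z=14), Al³⁺ (Z=13), Mg²⁺ (Z=12), Na⁺ (Z=11), O²⁻ (Z=8), N³⁻ (Z=7).
Full ascending order: Si⁴⁺ < Al³⁺ < Mg²⁺ < Na⁺ < O²⁻ < N³⁻. Counting from the largest, position 4 is Mg²⁺.

Mg²⁺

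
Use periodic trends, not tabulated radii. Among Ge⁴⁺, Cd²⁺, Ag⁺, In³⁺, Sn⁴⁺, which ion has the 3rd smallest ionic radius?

Ge⁴⁺ has 28 e⁻ (Z=32), Sn⁴⁺ has 46 e⁻ (Z=50), In³⁺ has 46 e⁻ (Z=49), Cd²⁺ has 46 e⁻ (Z=48), Ag⁺ has 46 e⁻ (Z=47). Ge⁴⁺ < Sn⁴⁺ (same group, period 4 vs 5); Sn⁴⁺ < In³⁺ (both 46 e⁻, Z=50>49); In³⁺ < Cd²⁺ (both 46 e⁻, Z=49>48); Cd²⁺ < Ag⁺ (both 46 e⁻, Z=48>47).
Ordering: Ge⁴⁺ < Sn⁴⁺ < In³⁺ < Cd²⁺ < Ag⁺. The 3rd smallest is In³⁺.

In³⁺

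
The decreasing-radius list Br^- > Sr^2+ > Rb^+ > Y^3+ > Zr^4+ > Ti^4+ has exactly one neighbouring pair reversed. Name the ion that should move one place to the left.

Rb^+

Compare adjacent ions: Sr^2+ and Rb^+ share 36 electrons; the higher nuclear charge on Sr (Z=38) contracts it more, so Sr^2+ < Rb^+ — yet in this decreasing list Sr^2+ sits before Rb^+. Nothing else is reversed, so Rb^+ should move one place to the left.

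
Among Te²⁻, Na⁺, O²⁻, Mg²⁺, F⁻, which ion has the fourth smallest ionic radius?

O²⁻

Work out protons and electrons: Mg²⁺: 10 e⁻, Z=12, Na⁺: 10 e⁻, Z=11, F⁻: 10 e⁻, Z=9, O²⁻: 10 e⁻, Z=8, Te²⁻: 54 e⁻, Z=52. Mg²⁺ < Na⁺ (both 10 e⁻, Z=12>11); Na⁺ < F⁻ (both 10 e⁻, Z=11>9); F⁻ < O²⁻ (both 10 e⁻, Z=9>8); O²⁻ < Te²⁻ (same group, 3 shells fewer).
Ordering: Mg²⁺ < Na⁺ < F⁻ < O²⁻ < Te²⁻. The fourth smallest is O²⁻.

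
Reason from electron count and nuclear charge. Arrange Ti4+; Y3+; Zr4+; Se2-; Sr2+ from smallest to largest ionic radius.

Work out protons and electrons: Ti4+: 18 e⁻, Z=22, Zr4+: 36 e⁻, Z=40, Y3+: 36 e⁻, Z=39, Sr2+: 36 e⁻, Z=38, Se2-: 36 e⁻, Z=34. Ti4+ < Zr4+ (same group, 1 shell fewer); Zr4+ < Y3+ (isoelectronic, higher Z=40 is smaller); Y3+ < Sr2+ (both 36 e⁻, Z=39>38); Sr2+ < Se2- (both 36 e⁻, Z=38>34).

Ti4+ < Zr4+ < Y3+ < Sr2+ < Se2-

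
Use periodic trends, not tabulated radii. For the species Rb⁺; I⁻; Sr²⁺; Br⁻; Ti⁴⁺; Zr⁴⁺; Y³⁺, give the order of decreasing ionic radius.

I⁻ > Br⁻ > Rb⁺ > Sr²⁺ > Y³⁺ > Zr⁴⁺ > Ti⁴⁺

Electron counts and nuclear charges: Ti⁴⁺ has 18 e⁻ (Z=22), Zr⁴⁺ has 36 e⁻ (Z=40), Y³⁺ has 36 e⁻ (Z=39), Sr²⁺ has 36 e⁻ (Z=38), Rb⁺ has 36 e⁻ (Z=37), Br⁻ has 36 e⁻ (Z=35), I⁻ has 54 e⁻ (Z=53). Ti⁴⁺ < Zr⁴⁺ (same group, period 4 vs 5); Zr⁴⁺ < Y³⁺ (isoelectronic, higher Z=40 is smaller); Y³⁺ < Sr²⁺ (isoelectronic, higher Z=39 is smaller); Sr²⁺ < Rb⁺ (both 36 e⁻, Z=38>37); Rb⁺ < Br⁻ (isoelectronic, higher Z=37 is smaller); Br⁻ < I⁻ (same group, period 4 vs 5).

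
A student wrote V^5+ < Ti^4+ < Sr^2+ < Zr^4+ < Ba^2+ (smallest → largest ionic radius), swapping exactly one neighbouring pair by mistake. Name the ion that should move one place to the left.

Zr^4+

The pair Sr^2+, Zr^4+ is the wrong way round — they are isoelectronic (36 e⁻) and Zr has more protons than Sr (40 vs 38), making Zr^4+ smaller. All other adjacent pairs agree with periodic trends, so Zr^4+ is the misplaced ion.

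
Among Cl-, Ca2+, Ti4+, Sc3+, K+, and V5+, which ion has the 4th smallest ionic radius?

Each ion has 18 electrons. The ranking follows nuclear charge in reverse — greater Z gives a smaller radius. V5+ (Z=23), Ti4+ (Z=22), Sc3+ (Z=21), Ca2+ (Z=20), K+ (Z=19), Cl- (Z=17).
That gives V5+ < Ti4+ < Sc3+ < Ca2+ < K+ < Cl-. From the smallest end, number 4 is Ca2+.

Ca2+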